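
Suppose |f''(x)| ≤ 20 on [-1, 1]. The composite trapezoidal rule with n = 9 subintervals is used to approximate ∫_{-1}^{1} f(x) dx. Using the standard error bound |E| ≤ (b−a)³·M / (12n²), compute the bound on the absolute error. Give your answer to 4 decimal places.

|E| ≤ (2)³·20 / (12·9²) = 160/972 = 0.1646.

0.1646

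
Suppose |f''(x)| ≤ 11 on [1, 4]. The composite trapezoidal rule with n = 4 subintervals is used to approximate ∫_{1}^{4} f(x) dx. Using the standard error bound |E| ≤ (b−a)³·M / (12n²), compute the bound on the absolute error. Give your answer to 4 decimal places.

1.5469

|E| ≤ (3)³·11 / (12·4²) = 297/192 = 1.5469.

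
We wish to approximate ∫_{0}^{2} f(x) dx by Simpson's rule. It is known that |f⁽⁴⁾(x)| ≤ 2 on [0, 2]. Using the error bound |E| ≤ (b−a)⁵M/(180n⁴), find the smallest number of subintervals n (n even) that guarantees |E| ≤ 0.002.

Need 64/(180n⁴) ≤ 0.002.
n⁴ ≥ 64/(180·0.002) = 177.778 ⇒ n ≥ 3.6515, so the smallest even n is 4. (n must be even for Simpson's rule.)

4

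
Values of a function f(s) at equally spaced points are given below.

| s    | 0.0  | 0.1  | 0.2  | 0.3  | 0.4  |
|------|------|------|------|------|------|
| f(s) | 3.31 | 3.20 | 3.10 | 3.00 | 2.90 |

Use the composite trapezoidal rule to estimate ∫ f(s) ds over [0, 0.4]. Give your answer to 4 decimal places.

h = 0.1, n = 4.
(h/2)·[y₀ + 2y₁ + 2y₂ + 2y₃ + y₄] = 0.05·(24.81) = 1.2405.

1.2405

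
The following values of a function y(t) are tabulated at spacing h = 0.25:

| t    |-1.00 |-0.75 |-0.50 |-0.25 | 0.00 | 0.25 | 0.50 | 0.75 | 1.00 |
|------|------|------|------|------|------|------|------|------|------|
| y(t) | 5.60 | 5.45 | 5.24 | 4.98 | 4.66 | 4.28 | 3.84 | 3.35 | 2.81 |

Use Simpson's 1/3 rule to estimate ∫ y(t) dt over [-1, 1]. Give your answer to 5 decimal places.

9.01083

h = 0.25, n = 8.
(h/3)·[y₀ + 4y₁ + 2y₂ + 4y₃ + 2y₄ + 4y₅ + 2y₆ + 4y₇ + y₈] = 0.083333·(108.13) = 9.01083.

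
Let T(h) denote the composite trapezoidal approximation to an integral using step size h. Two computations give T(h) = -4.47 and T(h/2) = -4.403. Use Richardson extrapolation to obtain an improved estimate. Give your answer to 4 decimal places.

R = (4·T(h/2) − T(h)) / 3 = (4·(-4.403) − (-4.47))/3 = (-13.142)/3 = -4.3807.

-4.3807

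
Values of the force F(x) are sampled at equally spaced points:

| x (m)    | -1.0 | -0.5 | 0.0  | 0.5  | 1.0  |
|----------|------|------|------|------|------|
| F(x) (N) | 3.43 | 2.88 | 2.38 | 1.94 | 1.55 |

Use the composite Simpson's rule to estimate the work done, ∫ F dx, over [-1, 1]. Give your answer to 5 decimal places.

4.83667

h = 0.5, n = 4.
(h/3)·[y₀ + 4y₁ + 2y₂ + 4y₃ + y₄] = 0.166667·(29.02) = 4.83667.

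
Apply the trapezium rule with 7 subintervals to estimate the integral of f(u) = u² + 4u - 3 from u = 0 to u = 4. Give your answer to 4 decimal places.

41.5510

h = (4 − 0)/7 = 0.571429.
Nodes u₀,…,u₇ = 0, 0.571429, 1.142857, 1.714286, 2.285714, 2.857143, 3.428571, 4.
f(u) = u² + 4u - 3: f₀=-3, f₁=-0.387755, f₂=2.877551, f₃=6.795918, f₄=11.367347, f₅=16.591837, f₆=22.469388, f₇=29.
(h/2)·[f₀ + 2f₁ + 2f₂ + 2f₃ + 2f₄ + 2f₅ + 2f₆ + f₇] = 0.285714·(145.428571) = 41.5510.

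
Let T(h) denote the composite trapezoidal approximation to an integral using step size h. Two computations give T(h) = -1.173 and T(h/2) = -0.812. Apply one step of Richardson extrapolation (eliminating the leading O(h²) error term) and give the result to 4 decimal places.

R = (4·T(h/2) − T(h)) / 3 = (4·(-0.812) − (-1.173))/3 = (-2.075)/3 = -0.6917.

-0.6917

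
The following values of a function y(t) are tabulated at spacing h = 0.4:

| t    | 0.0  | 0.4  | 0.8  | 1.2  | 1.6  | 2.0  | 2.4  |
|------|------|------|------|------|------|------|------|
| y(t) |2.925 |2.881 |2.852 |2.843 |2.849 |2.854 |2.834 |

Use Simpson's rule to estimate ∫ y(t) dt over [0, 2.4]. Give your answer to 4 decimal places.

6.8631

h = 0.4, n = 6.
(h/3)·[y₀ + 4y₁ + 2y₂ + 4y₃ + 2y₄ + 4y₅ + y₆] = 0.133333·(51.473) = 6.8631.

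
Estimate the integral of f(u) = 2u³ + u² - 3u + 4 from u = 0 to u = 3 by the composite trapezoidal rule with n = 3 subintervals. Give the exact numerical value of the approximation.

53

h = (3 − 0)/3 = 1.
Nodes u₀,…,u₃ = 0, 1, 2, 3.
f(u) = 2u³ + u² - 3u + 4: f₀=4, f₁=4, f₂=18, f₃=58.
(h/2)·[f₀ + 2f₁ + 2f₂ + f₃] = 0.5·(106) = 53.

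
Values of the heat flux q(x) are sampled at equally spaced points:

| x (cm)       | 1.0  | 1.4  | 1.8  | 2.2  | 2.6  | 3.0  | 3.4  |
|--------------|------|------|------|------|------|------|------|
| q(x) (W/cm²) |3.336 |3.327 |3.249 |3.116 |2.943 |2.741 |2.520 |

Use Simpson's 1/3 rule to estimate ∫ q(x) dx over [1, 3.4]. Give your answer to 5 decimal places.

h = 0.4, n = 6.
(h/3)·[y₀ + 4y₁ + 2y₂ + 4y₃ + 2y₄ + 4y₅ + y₆] = 0.133333·(54.976) = 7.33013.

7.33013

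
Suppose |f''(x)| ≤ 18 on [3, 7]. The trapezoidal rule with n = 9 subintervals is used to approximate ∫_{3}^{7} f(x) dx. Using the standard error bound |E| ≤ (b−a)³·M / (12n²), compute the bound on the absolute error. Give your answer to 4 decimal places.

1.1852

|E| ≤ (4)³·18 / (12·9²) = 1152/972 = 1.1852.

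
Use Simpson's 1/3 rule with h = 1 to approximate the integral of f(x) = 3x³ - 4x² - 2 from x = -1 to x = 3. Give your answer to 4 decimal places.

h = (3 − (-1))/4 = 1.
Nodes x₀,…,x₄ = -1, 0, 1, 2, 3.
f(x) = 3x³ - 4x² - 2: f₀=-9, f₁=-2, f₂=-3, f₃=6, f₄=43.
(h/3)·[f₀ + 4f₁ + 2f₂ + 4f₃ + f₄] = 0.333333·(44) = 14.6667.

14.6667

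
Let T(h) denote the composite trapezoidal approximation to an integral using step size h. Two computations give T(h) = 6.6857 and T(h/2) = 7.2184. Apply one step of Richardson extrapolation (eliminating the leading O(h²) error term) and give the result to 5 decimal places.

7.39597

R = (4·T(h/2) − T(h)) / 3 = (4·7.2184 − 6.6857)/3 = (22.1879)/3 = 7.39597.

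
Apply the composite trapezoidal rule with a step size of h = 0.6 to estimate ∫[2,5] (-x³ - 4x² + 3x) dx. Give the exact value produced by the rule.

-279.36

h = (5 − 2)/5 = 0.6.
Nodes x₀,…,x₅ = 2, 2.6, 3.2, 3.8, 4.4, 5.
f(x) = -x³ - 4x² + 3x: f₀=-18, f₁=-36.816, f₂=-64.128, f₃=-101.232, f₄=-149.424, f₅=-210.
(h/2)·[f₀ + 2f₁ + 2f₂ + 2f₃ + 2f₄ + f₅] = 0.3·(-931.2) = -279.36.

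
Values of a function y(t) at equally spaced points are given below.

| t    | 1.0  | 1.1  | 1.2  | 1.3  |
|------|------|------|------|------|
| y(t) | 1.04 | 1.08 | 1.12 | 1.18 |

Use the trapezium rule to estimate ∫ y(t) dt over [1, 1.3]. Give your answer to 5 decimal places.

0.33100

h = 0.1, n = 3.
(h/2)·[y₀ + 2y₁ + 2y₂ + y₃] = 0.05·(6.62) = 0.33100.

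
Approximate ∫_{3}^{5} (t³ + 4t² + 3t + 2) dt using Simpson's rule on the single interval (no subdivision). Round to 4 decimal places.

294.6667

S = (b−a)/6 · [f(3) + 4f(4) + f(5)] = 0.333333·[74 + 4·142 + 242] = 294.6667.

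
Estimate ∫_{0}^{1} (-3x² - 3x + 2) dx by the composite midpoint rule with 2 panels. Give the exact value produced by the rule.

-0.4375

h = (1 − 0)/2 = 0.5.
Midpoints m₁,…,m₂ = 0.25, 0.75.
f(m₁)=1.0625, f(m₂)=-1.9375.
h·[f(m₁) + f(m₂)] = 0.5·(-0.875) = -0.4375.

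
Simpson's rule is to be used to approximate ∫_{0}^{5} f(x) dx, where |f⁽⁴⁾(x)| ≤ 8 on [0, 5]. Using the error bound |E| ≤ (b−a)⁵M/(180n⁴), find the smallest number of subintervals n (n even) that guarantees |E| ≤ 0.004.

14

Need 25000/(180n⁴) ≤ 0.004.
n⁴ ≥ 25000/(180·0.004) = 34722.2 ⇒ n ≥ 13.6506, so the smallest even n is 14. (n must be even for Simpson's rule.)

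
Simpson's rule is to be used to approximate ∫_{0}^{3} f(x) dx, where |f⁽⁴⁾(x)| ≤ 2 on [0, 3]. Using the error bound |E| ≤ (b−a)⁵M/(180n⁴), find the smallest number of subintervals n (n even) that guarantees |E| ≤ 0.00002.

Need 486/(180n⁴) ≤ 0.00002.
n⁴ ≥ 486/(180·0.00002) = 135000 ⇒ n ≥ 19.1683, so the smallest even n is 20. (n must be even for Simpson's rule.)

20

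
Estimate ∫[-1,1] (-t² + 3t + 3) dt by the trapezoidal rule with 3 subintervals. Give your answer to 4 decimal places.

h = (1 − (-1))/3 = 0.666667.
Nodes t₀,…,t₃ = -1, -0.333333, 0.333333, 1.
f(t) = -t² + 3t + 3: f₀=-1, f₁=1.888889, f₂=3.888889, f₃=5.
(h/2)·[f₀ + 2f₁ + 2f₂ + f₃] = 0.333333·(15.555556) = 5.1852.

5.1852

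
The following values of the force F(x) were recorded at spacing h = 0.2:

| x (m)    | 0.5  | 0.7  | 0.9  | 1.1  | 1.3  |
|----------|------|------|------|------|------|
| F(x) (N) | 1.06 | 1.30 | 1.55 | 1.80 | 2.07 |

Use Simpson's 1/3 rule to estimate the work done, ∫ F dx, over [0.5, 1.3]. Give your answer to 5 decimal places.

h = 0.2, n = 4.
(h/3)·[y₀ + 4y₁ + 2y₂ + 4y₃ + y₄] = 0.066667·(18.63) = 1.24200.

1.24200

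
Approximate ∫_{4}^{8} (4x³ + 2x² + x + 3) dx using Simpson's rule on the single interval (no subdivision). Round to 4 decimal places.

S = (b−a)/6 · [f(4) + 4f(6) + f(8)] = 0.666667·[295 + 4·945 + 2187] = 4174.6667.

4174.6667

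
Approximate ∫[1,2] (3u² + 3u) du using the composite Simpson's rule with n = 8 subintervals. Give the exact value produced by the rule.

h = (2 − 1)/8 = 0.125.
Nodes u₀,…,u₈ = 1, 1.125, 1.25, 1.375, 1.5, 1.625, 1.75, 1.875, 2.
f(u) = 3u² + 3u: f₀=6, f₁=7.171875, f₂=8.4375, f₃=9.796875, f₄=11.25, f₅=12.796875, f₆=14.4375, f₇=16.171875, f₈=18.
(h/3)·[f₀ + 4f₁ + 2f₂ + 4f₃ + 2f₄ + 4f₅ + 2f₆ + 4f₇ + f₈] = 0.041667·(276) = 11.5.

11.5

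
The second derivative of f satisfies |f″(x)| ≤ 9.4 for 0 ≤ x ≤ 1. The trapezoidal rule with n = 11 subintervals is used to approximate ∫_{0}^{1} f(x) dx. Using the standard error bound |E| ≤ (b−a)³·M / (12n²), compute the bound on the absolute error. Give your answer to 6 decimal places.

0.006474

|E| ≤ (1)³·9.4 / (12·11²) = 9.4/1452 = 0.006474.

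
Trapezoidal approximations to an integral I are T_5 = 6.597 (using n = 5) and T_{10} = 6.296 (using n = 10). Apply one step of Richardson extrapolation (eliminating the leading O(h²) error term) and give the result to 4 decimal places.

6.1957

R = (4·T_{10} − T_5) / 3 = (4·6.296 − 6.597)/3 = (18.587)/3 = 6.1957.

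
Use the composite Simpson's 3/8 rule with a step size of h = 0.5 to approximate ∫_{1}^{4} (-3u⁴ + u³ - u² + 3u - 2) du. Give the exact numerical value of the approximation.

-554.71875

h = (4 − 1)/6 = 0.5.
Nodes u₀,…,u₆ = 1, 1.5, 2, 2.5, 3, 3.5, 4.
f(u) = -3u⁴ + u³ - u² + 3u - 2: f₀=-2, f₁=-11.5625, f₂=-40, f₃=-102.3125, f₄=-218, f₅=-411.0625, f₆=-710.
(3h/8)·[f₀ + 3f₁ + 3f₂ + 2f₃ + 3f₄ + 3f₅ + f₆] = 0.1875·(-2958.5) = -554.71875.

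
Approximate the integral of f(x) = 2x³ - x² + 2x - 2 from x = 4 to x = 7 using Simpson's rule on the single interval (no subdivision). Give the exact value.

S = (b−a)/6 · [f(4) + 4f(5.5) + f(7)] = 0.5·[118 + 4·311.5 + 649] = 1006.5.

1006.5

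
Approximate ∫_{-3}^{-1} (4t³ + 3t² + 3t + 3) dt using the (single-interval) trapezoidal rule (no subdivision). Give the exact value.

-88

T = (b−a)/2 · [f(-3) + f(-1)] = 1·[(-87) + (-1)] = -88.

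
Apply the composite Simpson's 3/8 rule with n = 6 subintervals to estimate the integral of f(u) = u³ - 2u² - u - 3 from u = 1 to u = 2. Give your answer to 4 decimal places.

-5.4167

h = (2 − 1)/6 = 0.166667.
Nodes u₀,…,u₆ = 1, 1.166667, 1.333333, 1.5, 1.666667, 1.833333, 2.
f(u) = u³ - 2u² - u - 3: f₀=-5, f₁=-5.300926, f₂=-5.518519, f₃=-5.625, f₄=-5.592593, f₅=-5.393519, f₆=-5.
(3h/8)·[f₀ + 3f₁ + 3f₂ + 2f₃ + 3f₄ + 3f₅ + f₆] = 0.0625·(-86.666667) = -5.4167.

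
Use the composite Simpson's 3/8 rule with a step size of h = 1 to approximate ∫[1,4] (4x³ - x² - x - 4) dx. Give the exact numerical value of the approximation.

h = (4 − 1)/3 = 1.
Nodes x₀,…,x₃ = 1, 2, 3, 4.
f(x) = 4x³ - x² - x - 4: f₀=-2, f₁=22, f₂=92, f₃=232.
(3h/8)·[f₀ + 3f₁ + 3f₂ + f₃] = 0.375·(572) = 214.5.

214.5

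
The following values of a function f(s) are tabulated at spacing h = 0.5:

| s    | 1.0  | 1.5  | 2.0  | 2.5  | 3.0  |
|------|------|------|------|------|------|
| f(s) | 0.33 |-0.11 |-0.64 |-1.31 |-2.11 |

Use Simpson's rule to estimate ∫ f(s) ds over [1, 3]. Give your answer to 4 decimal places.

-1.4567

h = 0.5, n = 4.
(h/3)·[y₀ + 4y₁ + 2y₂ + 4y₃ + y₄] = 0.166667·(-8.74) = -1.4567.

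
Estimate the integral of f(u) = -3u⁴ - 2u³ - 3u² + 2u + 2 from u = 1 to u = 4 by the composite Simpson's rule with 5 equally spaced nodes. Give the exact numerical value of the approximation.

-783.6796875

h = (4 − 1)/4 = 0.75.
Nodes u₀,…,u₄ = 1, 1.75, 2.5, 3.25, 4.
f(u) = -3u⁴ - 2u³ - 3u² + 2u + 2: f₀=-4, f₁=-42.54296875, f₂=-160.1875, f₃=-426.54296875, f₄=-934.
(h/3)·[f₀ + 4f₁ + 2f₂ + 4f₃ + f₄] = 0.25·(-3134.71875) = -783.6796875.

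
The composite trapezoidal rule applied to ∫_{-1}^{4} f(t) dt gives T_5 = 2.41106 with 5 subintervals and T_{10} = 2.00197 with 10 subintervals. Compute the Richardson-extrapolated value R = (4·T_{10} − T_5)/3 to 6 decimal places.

R = (4·T_{10} − T_5) / 3 = (4·2.00197 − 2.41106)/3 = (5.59682)/3 = 1.865607.

1.865607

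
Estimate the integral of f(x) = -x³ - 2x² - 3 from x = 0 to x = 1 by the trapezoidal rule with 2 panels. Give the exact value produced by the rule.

-4.0625

h = (1 − 0)/2 = 0.5.
Nodes x₀,…,x₂ = 0, 0.5, 1.
f(x) = -x³ - 2x² - 3: f₀=-3, f₁=-3.625, f₂=-6.
(h/2)·[f₀ + 2f₁ + f₂] = 0.25·(-16.25) = -4.0625.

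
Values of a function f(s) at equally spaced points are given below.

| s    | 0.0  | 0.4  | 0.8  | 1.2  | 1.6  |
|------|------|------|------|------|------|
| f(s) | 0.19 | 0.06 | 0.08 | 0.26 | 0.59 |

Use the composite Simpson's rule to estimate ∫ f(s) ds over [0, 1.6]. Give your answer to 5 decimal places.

0.29600

h = 0.4, n = 4.
(h/3)·[y₀ + 4y₁ + 2y₂ + 4y₃ + y₄] = 0.133333·(2.22) = 0.29600.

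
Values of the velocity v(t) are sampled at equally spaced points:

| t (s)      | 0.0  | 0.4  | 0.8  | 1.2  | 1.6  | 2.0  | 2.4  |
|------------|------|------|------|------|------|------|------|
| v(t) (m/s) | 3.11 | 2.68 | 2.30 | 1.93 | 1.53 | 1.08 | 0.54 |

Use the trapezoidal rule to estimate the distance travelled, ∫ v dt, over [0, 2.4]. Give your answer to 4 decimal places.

h = 0.4, n = 6.
(h/2)·[y₀ + 2y₁ + 2y₂ + 2y₃ + 2y₄ + 2y₅ + y₆] = 0.2·(22.69) = 4.5380.

4.5380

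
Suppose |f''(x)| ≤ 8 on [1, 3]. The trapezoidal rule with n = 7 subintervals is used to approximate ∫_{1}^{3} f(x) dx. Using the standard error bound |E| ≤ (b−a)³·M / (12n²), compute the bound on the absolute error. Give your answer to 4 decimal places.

|E| ≤ (2)³·8 / (12·7²) = 64/588 = 0.1088.

0.1088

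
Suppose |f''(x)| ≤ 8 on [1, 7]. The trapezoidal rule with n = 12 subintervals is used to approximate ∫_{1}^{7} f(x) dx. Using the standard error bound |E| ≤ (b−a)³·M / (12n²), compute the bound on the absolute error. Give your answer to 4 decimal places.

|E| ≤ (6)³·8 / (12·12²) = 1728/1728 = 1.0000.

1.0000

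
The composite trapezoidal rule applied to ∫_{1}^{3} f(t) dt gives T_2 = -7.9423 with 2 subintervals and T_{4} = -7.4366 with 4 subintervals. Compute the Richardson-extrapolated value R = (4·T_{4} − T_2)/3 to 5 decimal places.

R = (4·T_{4} − T_2) / 3 = (4·(-7.4366) − (-7.9423))/3 = (-21.8041)/3 = -7.26803.

-7.26803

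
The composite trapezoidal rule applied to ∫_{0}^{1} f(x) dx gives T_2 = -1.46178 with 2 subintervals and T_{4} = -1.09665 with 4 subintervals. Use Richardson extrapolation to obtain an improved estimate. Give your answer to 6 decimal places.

-0.974940

R = (4·T_{4} − T_2) / 3 = (4·(-1.09665) − (-1.46178))/3 = (-2.92482)/3 = -0.974940.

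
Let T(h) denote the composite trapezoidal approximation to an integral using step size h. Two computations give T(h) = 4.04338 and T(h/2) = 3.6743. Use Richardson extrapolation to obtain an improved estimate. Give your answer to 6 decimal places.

R = (4·T(h/2) − T(h)) / 3 = (4·3.6743 − 4.04338)/3 = (10.65382)/3 = 3.551273.

3.551273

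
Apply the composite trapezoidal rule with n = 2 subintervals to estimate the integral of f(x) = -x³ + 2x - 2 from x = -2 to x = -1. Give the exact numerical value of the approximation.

h = (-1 − (-2))/2 = 0.5.
Nodes x₀,…,x₂ = -2, -1.5, -1.
f(x) = -x³ + 2x - 2: f₀=2, f₁=-1.625, f₂=-3.
(h/2)·[f₀ + 2f₁ + f₂] = 0.25·(-4.25) = -1.0625.

-1.0625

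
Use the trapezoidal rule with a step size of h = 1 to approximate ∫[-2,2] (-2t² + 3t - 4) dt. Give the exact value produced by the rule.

-28

h = (2 − (-2))/4 = 1.
Nodes t₀,…,t₄ = -2, -1, 0, 1, 2.
f(t) = -2t² + 3t - 4: f₀=-18, f₁=-9, f₂=-4, f₃=-3, f₄=-6.
(h/2)·[f₀ + 2f₁ + 2f₂ + 2f₃ + f₄] = 0.5·(-56) = -28.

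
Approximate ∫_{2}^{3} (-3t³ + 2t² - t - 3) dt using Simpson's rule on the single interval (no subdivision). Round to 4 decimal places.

S = (b−a)/6 · [f(2) + 4f(2.5) + f(3)] = 0.166667·[(-21) + 4·(-39.875) + (-69)] = -41.5833.

-41.5833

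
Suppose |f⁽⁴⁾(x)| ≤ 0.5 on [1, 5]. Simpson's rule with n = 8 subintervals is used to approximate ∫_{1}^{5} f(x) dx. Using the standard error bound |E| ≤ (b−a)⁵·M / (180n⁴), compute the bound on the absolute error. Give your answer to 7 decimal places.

0.0006944

|E| ≤ (4)⁵·0.5 / (180·8⁴) = 512/737280 = 0.0006944.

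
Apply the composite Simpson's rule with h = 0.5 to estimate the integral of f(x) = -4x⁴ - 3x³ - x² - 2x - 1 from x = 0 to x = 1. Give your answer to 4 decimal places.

-3.9167

h = (1 − 0)/2 = 0.5.
Nodes x₀,…,x₂ = 0, 0.5, 1.
f(x) = -4x⁴ - 3x³ - x² - 2x - 1: f₀=-1, f₁=-2.875, f₂=-11.
(h/3)·[f₀ + 4f₁ + f₂] = 0.166667·(-23.5) = -3.9167.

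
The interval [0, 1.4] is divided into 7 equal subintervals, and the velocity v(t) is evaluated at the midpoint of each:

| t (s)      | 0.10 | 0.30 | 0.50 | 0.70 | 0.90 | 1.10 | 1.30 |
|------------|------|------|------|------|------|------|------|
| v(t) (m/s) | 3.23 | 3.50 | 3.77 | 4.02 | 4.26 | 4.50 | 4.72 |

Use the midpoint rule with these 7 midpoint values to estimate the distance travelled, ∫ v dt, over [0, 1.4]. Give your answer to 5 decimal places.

h = 0.2, n = 7.
h·[y(m₁) + y(m₂) + y(m₃) + y(m₄) + y(m₅) + y(m₆) + y(m₇)] = 0.2·(28.00) = 5.60000.

5.60000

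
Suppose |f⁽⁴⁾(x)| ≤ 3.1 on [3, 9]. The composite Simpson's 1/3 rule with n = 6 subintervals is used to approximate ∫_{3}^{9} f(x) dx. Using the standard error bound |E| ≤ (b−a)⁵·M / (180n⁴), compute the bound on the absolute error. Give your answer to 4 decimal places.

0.1033

|E| ≤ (6)⁵·3.1 / (180·6⁴) = 24105.6/233280 = 0.1033.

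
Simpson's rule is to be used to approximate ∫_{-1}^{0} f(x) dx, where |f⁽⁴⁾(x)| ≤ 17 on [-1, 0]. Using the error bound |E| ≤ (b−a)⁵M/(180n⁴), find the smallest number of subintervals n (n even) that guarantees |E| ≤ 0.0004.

4

Need 17/(180n⁴) ≤ 0.0004.
n⁴ ≥ 17/(180·0.0004) = 236.111 ⇒ n ≥ 3.9199, so the smallest even n is 4. (n must be even for Simpson's rule.)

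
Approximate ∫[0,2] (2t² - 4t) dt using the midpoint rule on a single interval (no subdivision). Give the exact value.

-4

M = (b−a)·f(1) = 2·(-2) = -4.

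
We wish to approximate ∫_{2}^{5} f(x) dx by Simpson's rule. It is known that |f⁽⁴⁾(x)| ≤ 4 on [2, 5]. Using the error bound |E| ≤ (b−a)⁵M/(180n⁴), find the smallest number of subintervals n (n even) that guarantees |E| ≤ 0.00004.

20

Need 972/(180n⁴) ≤ 0.00004.
n⁴ ≥ 972/(180·0.00004) = 135000 ⇒ n ≥ 19.1683, so the smallest even n is 20. (n must be even for Simpson's rule.)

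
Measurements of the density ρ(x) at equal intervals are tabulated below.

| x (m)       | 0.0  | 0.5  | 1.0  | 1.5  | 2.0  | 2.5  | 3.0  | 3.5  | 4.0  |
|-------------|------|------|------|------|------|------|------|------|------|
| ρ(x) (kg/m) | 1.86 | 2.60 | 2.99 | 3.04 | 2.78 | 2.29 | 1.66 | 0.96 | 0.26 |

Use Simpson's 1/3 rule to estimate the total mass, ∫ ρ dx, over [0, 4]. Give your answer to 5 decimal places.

8.75667

h = 0.5, n = 8.
(h/3)·[y₀ + 4y₁ + 2y₂ + 4y₃ + 2y₄ + 4y₅ + 2y₆ + 4y₇ + y₈] = 0.166667·(52.54) = 8.75667.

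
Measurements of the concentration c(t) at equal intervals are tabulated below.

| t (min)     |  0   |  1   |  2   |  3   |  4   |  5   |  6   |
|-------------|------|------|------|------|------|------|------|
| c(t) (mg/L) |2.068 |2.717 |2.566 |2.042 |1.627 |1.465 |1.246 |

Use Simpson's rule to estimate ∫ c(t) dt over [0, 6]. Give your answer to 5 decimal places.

12.19867

h = 1, n = 6.
(h/3)·[y₀ + 4y₁ + 2y₂ + 4y₃ + 2y₄ + 4y₅ + y₆] = 0.333333·(36.596) = 12.19867.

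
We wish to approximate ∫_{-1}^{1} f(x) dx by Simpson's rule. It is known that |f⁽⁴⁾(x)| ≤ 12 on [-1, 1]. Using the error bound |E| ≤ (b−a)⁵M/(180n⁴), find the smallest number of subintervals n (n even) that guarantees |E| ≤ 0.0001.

Need 384/(180n⁴) ≤ 0.0001.
n⁴ ≥ 384/(180·0.0001) = 21333.3 ⇒ n ≥ 12.0855, so the smallest even n is 14. (n must be even for Simpson's rule.)

14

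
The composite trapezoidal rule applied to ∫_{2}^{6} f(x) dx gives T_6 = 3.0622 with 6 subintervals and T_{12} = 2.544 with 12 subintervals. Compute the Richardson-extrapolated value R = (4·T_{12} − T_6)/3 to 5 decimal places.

2.37127

R = (4·T_{12} − T_6) / 3 = (4·2.544 − 3.0622)/3 = (7.1138)/3 = 2.37127.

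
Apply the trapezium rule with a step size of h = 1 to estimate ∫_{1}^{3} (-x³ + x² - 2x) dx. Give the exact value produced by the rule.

-21

h = (3 − 1)/2 = 1.
Nodes x₀,…,x₂ = 1, 2, 3.
f(x) = -x³ + x² - 2x: f₀=-2, f₁=-8, f₂=-24.
(h/2)·[f₀ + 2f₁ + f₂] = 0.5·(-42) = -21.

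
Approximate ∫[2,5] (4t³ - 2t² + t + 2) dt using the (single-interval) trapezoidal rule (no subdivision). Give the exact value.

727.5

T = (b−a)/2 · [f(2) + f(5)] = 1.5·[28 + 457] = 727.5.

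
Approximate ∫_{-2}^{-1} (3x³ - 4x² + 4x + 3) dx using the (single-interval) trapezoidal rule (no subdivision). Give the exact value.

-26.5

T = (b−a)/2 · [f(-2) + f(-1)] = 0.5·[(-45) + (-8)] = -26.5.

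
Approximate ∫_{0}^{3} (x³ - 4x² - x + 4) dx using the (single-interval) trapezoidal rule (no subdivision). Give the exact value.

T = (b−a)/2 · [f(0) + f(3)] = 1.5·[4 + (-8)] = -6.

-6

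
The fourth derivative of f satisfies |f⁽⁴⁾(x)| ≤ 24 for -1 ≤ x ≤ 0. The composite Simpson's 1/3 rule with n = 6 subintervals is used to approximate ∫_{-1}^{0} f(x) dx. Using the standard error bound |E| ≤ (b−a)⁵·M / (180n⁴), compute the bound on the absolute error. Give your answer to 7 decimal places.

0.0001029

|E| ≤ (1)⁵·24 / (180·6⁴) = 24/233280 = 0.0001029.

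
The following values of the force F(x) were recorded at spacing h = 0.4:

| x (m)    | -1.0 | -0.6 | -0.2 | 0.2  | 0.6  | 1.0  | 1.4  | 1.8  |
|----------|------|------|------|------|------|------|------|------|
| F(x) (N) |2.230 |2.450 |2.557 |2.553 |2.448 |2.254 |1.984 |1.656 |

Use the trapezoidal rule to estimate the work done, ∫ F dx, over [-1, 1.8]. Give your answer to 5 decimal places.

6.47560

h = 0.4, n = 7.
(h/2)·[y₀ + 2y₁ + 2y₂ + 2y₃ + 2y₄ + 2y₅ + 2y₆ + y₇] = 0.2·(32.378) = 6.47560.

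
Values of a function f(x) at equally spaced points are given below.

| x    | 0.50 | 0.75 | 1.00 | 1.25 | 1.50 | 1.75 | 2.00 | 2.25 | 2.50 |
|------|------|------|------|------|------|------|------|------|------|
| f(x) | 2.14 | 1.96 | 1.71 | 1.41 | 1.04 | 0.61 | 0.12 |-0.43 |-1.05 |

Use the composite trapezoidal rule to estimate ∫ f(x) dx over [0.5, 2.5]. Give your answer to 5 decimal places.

1.74125

h = 0.25, n = 8.
(h/2)·[y₀ + 2y₁ + 2y₂ + 2y₃ + 2y₄ + 2y₅ + 2y₆ + 2y₇ + y₈] = 0.125·(13.93) = 1.74125.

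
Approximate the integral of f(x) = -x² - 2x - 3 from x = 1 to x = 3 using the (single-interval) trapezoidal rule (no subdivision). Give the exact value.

-24

T = (b−a)/2 · [f(1) + f(3)] = 1·[(-6) + (-18)] = -24.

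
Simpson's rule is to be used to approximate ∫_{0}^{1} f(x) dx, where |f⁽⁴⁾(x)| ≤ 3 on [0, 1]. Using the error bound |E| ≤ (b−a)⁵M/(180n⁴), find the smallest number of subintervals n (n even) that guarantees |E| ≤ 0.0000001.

22

Need 3/(180n⁴) ≤ 0.0000001.
n⁴ ≥ 3/(180·0.0000001) = 166667 ⇒ n ≥ 20.2052, so the smallest even n is 22. (n must be even for Simpson's rule.)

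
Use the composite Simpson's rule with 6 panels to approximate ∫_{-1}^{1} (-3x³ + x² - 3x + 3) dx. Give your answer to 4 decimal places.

h = (1 − (-1))/6 = 0.333333.
Nodes x₀,…,x₆ = -1, -0.666667, -0.333333, 0, 0.333333, 0.666667, 1.
f(x) = -3x³ + x² - 3x + 3: f₀=10, f₁=6.333333, f₂=4.222222, f₃=3, f₄=2, f₅=0.555556, f₆=-2.
(h/3)·[f₀ + 4f₁ + 2f₂ + 4f₃ + 2f₄ + 4f₅ + f₆] = 0.111111·(60) = 6.6667.

6.6667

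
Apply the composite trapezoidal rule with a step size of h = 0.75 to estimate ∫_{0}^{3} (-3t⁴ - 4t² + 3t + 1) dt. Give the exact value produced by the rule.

-181.517578125

h = (3 − 0)/4 = 0.75.
Nodes t₀,…,t₄ = 0, 0.75, 1.5, 2.25, 3.
f(t) = -3t⁴ - 4t² + 3t + 1: f₀=1, f₁=0.05078125, f₂=-18.6875, f₃=-89.38671875, f₄=-269.
(h/2)·[f₀ + 2f₁ + 2f₂ + 2f₃ + f₄] = 0.375·(-484.046875) = -181.517578125.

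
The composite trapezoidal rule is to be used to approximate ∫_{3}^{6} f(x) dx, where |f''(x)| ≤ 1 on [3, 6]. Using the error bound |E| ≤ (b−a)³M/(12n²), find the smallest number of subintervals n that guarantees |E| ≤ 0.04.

8

Need 27/(12n²) ≤ 0.04.
n² ≥ 27/(12·0.04) = 56.25 ⇒ n ≥ 7.5000, so the smallest n is 8.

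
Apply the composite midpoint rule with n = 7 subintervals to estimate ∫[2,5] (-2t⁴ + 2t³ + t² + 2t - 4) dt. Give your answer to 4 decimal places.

-878.5528

h = (5 − 2)/7 = 0.428571.
Midpoints m₁,…,m₇ = 2.214286, 2.642857, 3.071429, 3.5, 3.928571, 4.357143, 4.785714.
f(m₁)=-21.034829, f(m₂)=-52.382393, f(m₃)=-108.462151, f(m₄)=-199.125, f(m₅)=-335.841160, f(m₆)=-531.700177, f(m₇)=-801.410923.
h·[f(m₁) + f(m₂) + f(m₃) + f(m₄) + f(m₅) + f(m₆) + f(m₇)] = 0.428571·(-2049.956633) = -878.5528.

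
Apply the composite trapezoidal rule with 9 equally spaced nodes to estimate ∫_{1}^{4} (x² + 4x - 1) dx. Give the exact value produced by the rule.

h = (4 − 1)/8 = 0.375.
Nodes x₀,…,x₈ = 1, 1.375, 1.75, 2.125, 2.5, 2.875, 3.25, 3.625, 4.
f(x) = x² + 4x - 1: f₀=4, f₁=6.390625, f₂=9.0625, f₃=12.015625, f₄=15.25, f₅=18.765625, f₆=22.5625, f₇=26.640625, f₈=31.
(h/2)·[f₀ + 2f₁ + 2f₂ + 2f₃ + 2f₄ + 2f₅ + 2f₆ + 2f₇ + f₈] = 0.1875·(256.375) = 48.0703125.

48.0703125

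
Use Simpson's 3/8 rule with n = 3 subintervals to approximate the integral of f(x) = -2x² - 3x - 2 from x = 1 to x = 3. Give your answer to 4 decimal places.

-33.3333

h = (3 − 1)/3 = 0.666667.
Nodes x₀,…,x₃ = 1, 1.666667, 2.333333, 3.
f(x) = -2x² - 3x - 2: f₀=-7, f₁=-12.555556, f₂=-19.888889, f₃=-29.
(3h/8)·[f₀ + 3f₁ + 3f₂ + f₃] = 0.25·(-133.333333) = -33.3333.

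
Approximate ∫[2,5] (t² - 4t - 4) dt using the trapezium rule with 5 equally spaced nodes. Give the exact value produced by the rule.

h = (5 − 2)/4 = 0.75.
Nodes t₀,…,t₄ = 2, 2.75, 3.5, 4.25, 5.
f(t) = t² - 4t - 4: f₀=-8, f₁=-7.4375, f₂=-5.75, f₃=-2.9375, f₄=1.
(h/2)·[f₀ + 2f₁ + 2f₂ + 2f₃ + f₄] = 0.375·(-39.25) = -14.71875.

-14.71875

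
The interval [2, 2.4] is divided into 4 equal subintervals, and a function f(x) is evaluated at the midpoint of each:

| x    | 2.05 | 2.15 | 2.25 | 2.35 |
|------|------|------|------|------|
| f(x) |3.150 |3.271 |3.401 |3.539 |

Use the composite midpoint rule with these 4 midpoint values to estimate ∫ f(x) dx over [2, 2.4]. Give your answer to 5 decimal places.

1.33610

h = 0.1, n = 4.
h·[y(m₁) + y(m₂) + y(m₃) + y(m₄)] = 0.1·(13.361) = 1.33610.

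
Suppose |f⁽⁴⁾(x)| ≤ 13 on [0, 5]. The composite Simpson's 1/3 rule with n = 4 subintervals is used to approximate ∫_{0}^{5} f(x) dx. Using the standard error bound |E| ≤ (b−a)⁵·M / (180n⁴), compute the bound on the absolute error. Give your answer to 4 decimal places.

0.8816

|E| ≤ (5)⁵·13 / (180·4⁴) = 40625/46080 = 0.8816.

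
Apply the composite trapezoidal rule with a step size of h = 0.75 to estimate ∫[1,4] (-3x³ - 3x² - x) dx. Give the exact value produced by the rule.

h = (4 − 1)/4 = 0.75.
Nodes x₀,…,x₄ = 1, 1.75, 2.5, 3.25, 4.
f(x) = -3x³ - 3x² - x: f₀=-7, f₁=-27.015625, f₂=-68.125, f₃=-137.921875, f₄=-244.
(h/2)·[f₀ + 2f₁ + 2f₂ + 2f₃ + f₄] = 0.375·(-717.125) = -268.921875.

-268.921875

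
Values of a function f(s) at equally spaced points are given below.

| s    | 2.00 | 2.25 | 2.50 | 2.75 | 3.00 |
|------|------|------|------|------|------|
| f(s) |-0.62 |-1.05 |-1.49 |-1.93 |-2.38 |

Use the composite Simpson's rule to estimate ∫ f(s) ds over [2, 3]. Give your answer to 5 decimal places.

h = 0.25, n = 4.
(h/3)·[y₀ + 4y₁ + 2y₂ + 4y₃ + y₄] = 0.083333·(-17.90) = -1.49167.

-1.49167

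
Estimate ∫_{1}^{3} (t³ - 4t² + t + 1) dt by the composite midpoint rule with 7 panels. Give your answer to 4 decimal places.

-8.6939

h = (3 − 1)/7 = 0.285714.
Midpoints m₁,…,m₇ = 1.142857, 1.428571, 1.714286, 2, 2.285714, 2.571429, 2.857143.
f(m₁)=-1.588921, f(m₂)=-2.819242, f(m₃)=-4.002915, f(m₄)=-5, f(m₅)=-5.670554, f(m₆)=-5.874636, f(m₇)=-5.472303.
h·[f(m₁) + f(m₂) + f(m₃) + f(m₄) + f(m₅) + f(m₆) + f(m₇)] = 0.285714·(-30.428571) = -8.6939.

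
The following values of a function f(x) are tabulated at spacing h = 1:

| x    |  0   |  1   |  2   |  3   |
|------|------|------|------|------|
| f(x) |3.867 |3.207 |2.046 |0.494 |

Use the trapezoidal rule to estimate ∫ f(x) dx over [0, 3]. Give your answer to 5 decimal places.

h = 1, n = 3.
(h/2)·[y₀ + 2y₁ + 2y₂ + y₃] = 0.5·(14.867) = 7.43350.

7.43350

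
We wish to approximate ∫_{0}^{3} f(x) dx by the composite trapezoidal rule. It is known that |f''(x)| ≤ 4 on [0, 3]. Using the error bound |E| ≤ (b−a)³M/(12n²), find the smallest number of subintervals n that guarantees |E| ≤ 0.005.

Need 108/(12n²) ≤ 0.005.
n² ≥ 108/(12·0.005) = 1800 ⇒ n ≥ 42.4264, so the smallest n is 43.

43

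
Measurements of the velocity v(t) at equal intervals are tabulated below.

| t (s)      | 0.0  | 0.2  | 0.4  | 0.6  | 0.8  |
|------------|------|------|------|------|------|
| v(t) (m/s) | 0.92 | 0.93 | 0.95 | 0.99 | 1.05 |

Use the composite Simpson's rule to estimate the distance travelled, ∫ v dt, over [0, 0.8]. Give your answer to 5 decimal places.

0.77000

h = 0.2, n = 4.
(h/3)·[y₀ + 4y₁ + 2y₂ + 4y₃ + y₄] = 0.066667·(11.55) = 0.77000.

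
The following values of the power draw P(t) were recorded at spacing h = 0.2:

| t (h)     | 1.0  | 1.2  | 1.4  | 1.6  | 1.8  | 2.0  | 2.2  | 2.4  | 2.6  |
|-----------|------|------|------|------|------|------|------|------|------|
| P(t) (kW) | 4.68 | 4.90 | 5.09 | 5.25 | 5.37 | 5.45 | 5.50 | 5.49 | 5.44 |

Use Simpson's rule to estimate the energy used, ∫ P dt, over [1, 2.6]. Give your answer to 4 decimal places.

h = 0.2, n = 8.
(h/3)·[y₀ + 4y₁ + 2y₂ + 4y₃ + 2y₄ + 4y₅ + 2y₆ + 4y₇ + y₈] = 0.066667·(126.40) = 8.4267.

8.4267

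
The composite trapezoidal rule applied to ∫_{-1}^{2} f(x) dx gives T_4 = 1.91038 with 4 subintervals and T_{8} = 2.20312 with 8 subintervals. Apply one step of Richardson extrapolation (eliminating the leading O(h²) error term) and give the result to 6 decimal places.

2.300700

R = (4·T_{8} − T_4) / 3 = (4·2.20312 − 1.91038)/3 = (6.90210)/3 = 2.300700.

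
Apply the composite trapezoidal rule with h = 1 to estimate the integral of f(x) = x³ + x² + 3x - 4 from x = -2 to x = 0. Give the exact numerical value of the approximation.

-16

h = (0 − (-2))/2 = 1.
Nodes x₀,…,x₂ = -2, -1, 0.
f(x) = x³ + x² + 3x - 4: f₀=-14, f₁=-7, f₂=-4.
(h/2)·[f₀ + 2f₁ + f₂] = 0.5·(-32) = -16.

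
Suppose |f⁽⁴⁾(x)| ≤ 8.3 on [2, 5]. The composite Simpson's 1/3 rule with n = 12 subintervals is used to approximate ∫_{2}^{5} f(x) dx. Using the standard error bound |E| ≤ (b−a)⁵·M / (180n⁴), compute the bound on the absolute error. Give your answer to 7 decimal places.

0.0005404

|E| ≤ (3)⁵·8.3 / (180·12⁴) = 2016.9/3732480 = 0.0005404.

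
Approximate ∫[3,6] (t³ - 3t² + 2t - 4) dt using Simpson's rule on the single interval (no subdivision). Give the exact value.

S = (b−a)/6 · [f(3) + 4f(4.5) + f(6)] = 0.5·[2 + 4·35.375 + 116] = 129.75.

129.75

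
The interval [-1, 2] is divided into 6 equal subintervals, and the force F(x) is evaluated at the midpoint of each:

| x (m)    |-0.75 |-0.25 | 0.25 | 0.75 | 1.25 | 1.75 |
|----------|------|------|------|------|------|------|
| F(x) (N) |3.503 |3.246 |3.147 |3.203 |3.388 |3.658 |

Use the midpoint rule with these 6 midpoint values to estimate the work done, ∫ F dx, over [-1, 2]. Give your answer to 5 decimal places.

10.07250

h = 0.5, n = 6.
h·[y(m₁) + y(m₂) + y(m₃) + y(m₄) + y(m₅) + y(m₆)] = 0.5·(20.145) = 10.07250.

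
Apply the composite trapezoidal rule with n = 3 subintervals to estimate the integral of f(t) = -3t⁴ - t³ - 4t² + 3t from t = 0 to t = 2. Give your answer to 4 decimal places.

-32.4198

h = (2 − 0)/3 = 0.666667.
Nodes t₀,…,t₃ = 0, 0.666667, 1.333333, 2.
f(t) = -3t⁴ - t³ - 4t² + 3t: f₀=0, f₁=-0.666667, f₂=-14.962963, f₃=-66.
(h/2)·[f₀ + 2f₁ + 2f₂ + f₃] = 0.333333·(-97.259259) = -32.4198.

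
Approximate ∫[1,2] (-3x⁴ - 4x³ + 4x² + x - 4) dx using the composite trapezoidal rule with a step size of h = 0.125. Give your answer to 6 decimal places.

h = (2 − 1)/8 = 0.125.
Nodes x₀,…,x₈ = 1, 1.125, 1.25, 1.375, 1.5, 1.625, 1.75, 1.875, 2.
f(x) = -3x⁴ - 4x³ + 4x² + x - 4: f₀=-6, f₁=-8.313232421875, f₂=-11.63671875, f₃=-16.184326171875, f₄=-22.1875, f₅=-29.895263671875, f₆=-39.57421875, f₇=-51.508544921875, f₈=-66.
(h/2)·[f₀ + 2f₁ + 2f₂ + 2f₃ + 2f₄ + 2f₅ + 2f₆ + 2f₇ + f₈] = 0.0625·(-430.599609375) = -26.912476.

-26.912476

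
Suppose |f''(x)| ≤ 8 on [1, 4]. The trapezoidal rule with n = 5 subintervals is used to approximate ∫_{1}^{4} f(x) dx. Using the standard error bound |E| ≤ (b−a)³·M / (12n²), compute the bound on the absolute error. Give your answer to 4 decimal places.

0.7200

|E| ≤ (3)³·8 / (12·5²) = 216/300 = 0.7200.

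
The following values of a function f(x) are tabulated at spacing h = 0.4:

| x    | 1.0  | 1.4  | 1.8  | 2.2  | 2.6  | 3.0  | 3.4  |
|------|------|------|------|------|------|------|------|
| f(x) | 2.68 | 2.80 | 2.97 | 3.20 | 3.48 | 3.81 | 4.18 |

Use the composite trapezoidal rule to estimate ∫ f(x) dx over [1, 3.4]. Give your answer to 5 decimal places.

h = 0.4, n = 6.
(h/2)·[y₀ + 2y₁ + 2y₂ + 2y₃ + 2y₄ + 2y₅ + y₆] = 0.2·(39.38) = 7.87600.

7.87600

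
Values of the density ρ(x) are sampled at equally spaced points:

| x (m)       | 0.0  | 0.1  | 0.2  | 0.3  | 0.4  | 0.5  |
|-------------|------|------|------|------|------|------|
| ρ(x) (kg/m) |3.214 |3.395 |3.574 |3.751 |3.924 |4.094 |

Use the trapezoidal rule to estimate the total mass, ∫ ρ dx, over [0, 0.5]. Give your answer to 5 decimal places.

h = 0.1, n = 5.
(h/2)·[y₀ + 2y₁ + 2y₂ + 2y₃ + 2y₄ + y₅] = 0.05·(36.596) = 1.82980.

1.82980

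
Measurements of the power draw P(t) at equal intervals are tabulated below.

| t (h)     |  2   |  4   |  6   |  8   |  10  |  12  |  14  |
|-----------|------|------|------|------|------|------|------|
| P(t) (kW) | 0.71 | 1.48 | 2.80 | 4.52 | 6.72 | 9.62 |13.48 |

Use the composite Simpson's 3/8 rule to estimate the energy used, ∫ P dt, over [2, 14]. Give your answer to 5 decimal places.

h = 2, n = 6.
(3h/8)·[y₀ + 3y₁ + 3y₂ + 2y₃ + 3y₄ + 3y₅ + y₆] = 0.75·(85.09) = 63.81750.

63.81750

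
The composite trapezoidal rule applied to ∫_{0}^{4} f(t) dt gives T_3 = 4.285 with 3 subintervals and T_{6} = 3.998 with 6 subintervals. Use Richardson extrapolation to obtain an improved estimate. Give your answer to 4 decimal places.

R = (4·T_{6} − T_3) / 3 = (4·3.998 − 4.285)/3 = (11.707)/3 = 3.9023.

3.9023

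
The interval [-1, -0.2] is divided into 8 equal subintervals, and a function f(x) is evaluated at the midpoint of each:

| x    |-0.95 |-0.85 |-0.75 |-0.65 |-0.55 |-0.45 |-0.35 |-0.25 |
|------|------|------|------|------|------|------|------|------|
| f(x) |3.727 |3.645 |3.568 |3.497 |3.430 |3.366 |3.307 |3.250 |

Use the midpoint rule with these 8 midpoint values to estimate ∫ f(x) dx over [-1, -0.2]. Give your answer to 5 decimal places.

2.77900

h = 0.1, n = 8.
h·[y(m₁) + y(m₂) + y(m₃) + y(m₄) + y(m₅) + y(m₆) + y(m₇) + y(m₈)] = 0.1·(27.790) = 2.77900.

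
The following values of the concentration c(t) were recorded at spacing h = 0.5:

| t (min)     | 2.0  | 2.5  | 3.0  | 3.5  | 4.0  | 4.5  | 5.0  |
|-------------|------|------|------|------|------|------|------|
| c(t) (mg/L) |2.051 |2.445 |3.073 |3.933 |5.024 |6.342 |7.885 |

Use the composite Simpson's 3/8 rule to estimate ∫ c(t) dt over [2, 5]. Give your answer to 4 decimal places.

h = 0.5, n = 6.
(3h/8)·[y₀ + 3y₁ + 3y₂ + 2y₃ + 3y₄ + 3y₅ + y₆] = 0.1875·(68.454) = 12.8351.

12.8351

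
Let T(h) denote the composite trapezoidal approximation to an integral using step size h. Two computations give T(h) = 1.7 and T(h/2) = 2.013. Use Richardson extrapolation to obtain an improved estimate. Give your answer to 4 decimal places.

R = (4·T(h/2) − T(h)) / 3 = (4·2.013 − 1.7)/3 = (6.352)/3 = 2.1173.

2.1173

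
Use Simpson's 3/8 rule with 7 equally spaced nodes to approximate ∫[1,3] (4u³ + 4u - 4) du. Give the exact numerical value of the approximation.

88

h = (3 − 1)/6 = 0.333333.
Nodes u₀,…,u₆ = 1, 1.333333, 1.666667, 2, 2.333333, 2.666667, 3.
f(u) = 4u³ + 4u - 4: f₀=4, f₁=10.814815, f₂=21.185185, f₃=36, f₄=56.148148, f₅=82.518519, f₆=116.
(3h/8)·[f₀ + 3f₁ + 3f₂ + 2f₃ + 3f₄ + 3f₅ + f₆] = 0.125·(704) = 88.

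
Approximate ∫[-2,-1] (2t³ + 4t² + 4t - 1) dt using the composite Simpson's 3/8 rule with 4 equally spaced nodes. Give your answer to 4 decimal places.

h = (-1 − (-2))/3 = 0.333333.
Nodes t₀,…,t₃ = -2, -1.666667, -1.333333, -1.
f(t) = 2t³ + 4t² + 4t - 1: f₀=-9, f₁=-5.814815, f₂=-3.962963, f₃=-3.
(3h/8)·[f₀ + 3f₁ + 3f₂ + f₃] = 0.125·(-41.333333) = -5.1667.

-5.1667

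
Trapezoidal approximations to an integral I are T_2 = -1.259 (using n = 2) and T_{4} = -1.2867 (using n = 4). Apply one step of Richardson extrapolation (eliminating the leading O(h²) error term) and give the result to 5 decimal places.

-1.29593

R = (4·T_{4} − T_2) / 3 = (4·(-1.2867) − (-1.259))/3 = (-3.8878)/3 = -1.29593.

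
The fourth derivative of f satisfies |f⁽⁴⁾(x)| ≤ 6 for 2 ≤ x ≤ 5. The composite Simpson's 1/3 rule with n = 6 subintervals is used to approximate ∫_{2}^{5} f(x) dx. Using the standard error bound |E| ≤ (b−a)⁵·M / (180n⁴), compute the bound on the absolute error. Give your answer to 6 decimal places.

|E| ≤ (3)⁵·6 / (180·6⁴) = 1458/233280 = 0.006250.

0.006250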